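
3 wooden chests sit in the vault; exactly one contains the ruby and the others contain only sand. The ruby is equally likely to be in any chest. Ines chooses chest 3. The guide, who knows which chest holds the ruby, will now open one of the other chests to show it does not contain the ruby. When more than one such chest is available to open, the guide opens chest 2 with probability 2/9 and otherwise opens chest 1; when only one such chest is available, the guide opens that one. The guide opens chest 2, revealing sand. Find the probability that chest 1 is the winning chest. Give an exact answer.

9/11

Apply Bayes' rule, conditioning on where the ruby actually is.
If it is in chest 1 (prior 1/3): only chest 2 is available, probability 1; weight (1/3)·1 = 1/3.
If it is in chest 2 (prior 1/3): the guide opened chest 2, so this case is ruled out; weight (1/3)·0 = 0.
If it is in chest 3 (prior 1/3): chest 2 is available, opened with probability 2/9; weight (1/3)·(2/9) = 2/27.
The weights sum to 11/27.
So P(the ruby in chest 1 | the guide opened chest 2) = (1/3) / (11/27) = 9/11.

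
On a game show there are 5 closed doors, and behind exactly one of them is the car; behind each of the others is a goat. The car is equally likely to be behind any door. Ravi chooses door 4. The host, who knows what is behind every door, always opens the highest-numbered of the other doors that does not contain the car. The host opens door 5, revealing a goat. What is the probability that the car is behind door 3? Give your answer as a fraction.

Consider each possible location of the car in turn.
If it is behind any of doors 1, 2, 3, and 4 (prior 1/5 each): door 5 is the highest-numbered option available, probability 1; weight (1/5)·1 = 1/5 each.
If it is behind door 5 (prior 1/5): the host opened door 5, so this case is ruled out; weight (1/5)·0 = 0.
The weights sum to 4/5.
So P(the car behind door 3 | the host opened door 5) = (1/5) / (4/5) = 1/4.

1/4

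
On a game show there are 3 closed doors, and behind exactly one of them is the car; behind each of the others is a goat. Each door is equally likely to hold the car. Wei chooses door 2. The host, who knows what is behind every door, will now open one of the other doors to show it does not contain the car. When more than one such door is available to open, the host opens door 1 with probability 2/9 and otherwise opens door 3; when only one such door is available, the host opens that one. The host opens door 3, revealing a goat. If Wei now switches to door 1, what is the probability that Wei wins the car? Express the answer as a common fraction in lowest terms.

9/16

Condition on the true location of the car.
If it is behind door 1 (prior 1/3): only door 3 is available, probability 1; weight (1/3)·1 = 1/3.
If it is behind door 2 (prior 1/3): door 1 is available but not opened, probability 7/9; weight (1/3)·(7/9) = 7/27.
If it is behind door 3 (prior 1/3): the host opened door 3, so this case is ruled out; weight (1/3)·0 = 0.
The weights sum to 16/27.
So P(the car behind door 1 | the host opened door 3) = (1/3) / (16/27) = 9/16.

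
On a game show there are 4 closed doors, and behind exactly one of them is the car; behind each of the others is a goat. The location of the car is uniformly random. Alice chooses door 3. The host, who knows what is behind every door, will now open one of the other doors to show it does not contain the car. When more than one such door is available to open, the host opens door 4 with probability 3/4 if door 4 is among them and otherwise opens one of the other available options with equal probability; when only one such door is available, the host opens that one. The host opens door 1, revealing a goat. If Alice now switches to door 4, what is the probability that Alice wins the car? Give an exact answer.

Condition on the true location of the car.
If it is behind door 1 (prior 1/4): the host opened door 1, so this case is ruled out; weight (1/4)·0 = 0.
If it is behind door 2 (prior 1/4): door 4 is available but not opened, probability 1/4; weight (1/4)·(1/4) = 1/16.
If it is behind door 3 (prior 1/4): door 4 is available but not opened; door 1 gets probability (1 − 3/4)/2 = 1/8; weight (1/4)·(1/8) = 1/32.
If it is behind door 4 (prior 1/4): door 4 holds the prize so is unavailable; the host chooses uniformly among the 2 others, probability 1/2; weight (1/4)·(1/2) = 1/8.
The weights sum to 7/32.
So P(the car behind door 4 | the host opened door 1) = (1/8) / (7/32) = 4/7.

4/7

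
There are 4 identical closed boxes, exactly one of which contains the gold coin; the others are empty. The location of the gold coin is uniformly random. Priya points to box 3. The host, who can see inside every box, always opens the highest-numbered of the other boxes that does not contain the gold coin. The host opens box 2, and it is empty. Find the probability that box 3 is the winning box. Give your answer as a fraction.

0

Consider each possible location of the gold coin in turn.
If it is in either of boxes 1 and 3 (prior 1/4 each): the host would have opened box 4 instead, probability 0; weight (1/4)·0 = 0 each.
If it is in box 2 (prior 1/4): the host opened box 2, so this case is ruled out; weight (1/4)·0 = 0.
If it is in box 4 (prior 1/4): box 2 is the highest-numbered option available, probability 1; weight (1/4)·1 = 1/4.
The weights sum to 1/4.
So P(the gold coin in box 3 | the host opened box 2) = 0 / (1/4) = 0.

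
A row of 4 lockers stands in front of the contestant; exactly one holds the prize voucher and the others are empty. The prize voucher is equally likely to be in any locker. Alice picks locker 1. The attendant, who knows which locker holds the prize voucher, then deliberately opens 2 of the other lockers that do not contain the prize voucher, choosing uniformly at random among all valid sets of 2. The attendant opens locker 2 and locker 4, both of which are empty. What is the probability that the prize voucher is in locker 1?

Consider each possible location of the prize voucher in turn.
If it is in locker 1 (prior 1/4): the attendant has 3 equally likely choices, so probability 1/3; weight (1/4)·(1/3) = 1/12.
If it is in either of lockers 2 and 4 (prior 1/4 each): that locker was opened and seen not to hold the prize — ruled out; weight (1/4)·0 = 0 each.
If it is in locker 3 (prior 1/4): the attendant has no choice, probability 1; weight (1/4)·1 = 1/4.
The weights sum to 1/3.
So P(the prize voucher in locker 1 | the attendant opened locker 2 and locker 4) = (1/12) / (1/3) = 1/4.

1/4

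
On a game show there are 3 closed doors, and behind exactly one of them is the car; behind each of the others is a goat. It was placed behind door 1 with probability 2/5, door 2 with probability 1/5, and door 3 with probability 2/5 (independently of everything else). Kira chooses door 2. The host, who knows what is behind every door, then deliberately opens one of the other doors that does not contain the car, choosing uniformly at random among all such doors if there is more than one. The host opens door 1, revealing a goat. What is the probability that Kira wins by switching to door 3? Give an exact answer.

4/5

Consider each possible location of the car in turn.
If it is behind door 1 (prior 2/5): the host opened door 1, so this case is ruled out; weight (2/5)·0 = 0.
If it is behind door 2 (prior 1/5): the host has 2 equally likely choices, so probability 1/2; weight (1/5)·(1/2) = 1/10.
If it is behind door 3 (prior 2/5): the host has no choice, probability 1; weight (2/5)·1 = 2/5.
The weights sum to 1/2.
So P(the car behind door 3 | the host opened door 1) = (2/5) / (1/2) = 4/5.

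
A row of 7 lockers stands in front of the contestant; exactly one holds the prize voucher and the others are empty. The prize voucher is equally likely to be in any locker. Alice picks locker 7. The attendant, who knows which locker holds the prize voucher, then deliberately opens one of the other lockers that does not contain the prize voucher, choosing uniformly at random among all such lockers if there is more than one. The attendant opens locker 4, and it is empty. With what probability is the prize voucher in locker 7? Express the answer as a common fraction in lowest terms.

Consider each possible location of the prize voucher in turn.
If it is in any of lockers 1, 2, 3, 5, and 6 (prior 1/7 each): the attendant has 5 equally likely choices, so probability 1/5; weight (1/7)·(1/5) = 1/35 each.
If it is in locker 4 (prior 1/7): the attendant opened locker 4, so this case is ruled out; weight (1/7)·0 = 0.
If it is in locker 7 (prior 1/7): the attendant has 6 equally likely choices, so probability 1/6; weight (1/7)·(1/6) = 1/42.
The weights sum to 1/6.
So P(the prize voucher in locker 7 | the attendant opened locker 4) = (1/42) / (1/6) = 1/7.

1/7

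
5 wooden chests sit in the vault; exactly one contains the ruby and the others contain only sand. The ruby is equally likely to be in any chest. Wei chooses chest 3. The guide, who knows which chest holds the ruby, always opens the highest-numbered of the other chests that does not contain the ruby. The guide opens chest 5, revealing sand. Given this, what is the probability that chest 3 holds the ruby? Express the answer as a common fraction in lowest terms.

Condition on the true location of the ruby.
If it is in any of chests 1, 2, 3, and 4 (prior 1/5 each): chest 5 is the highest-numbered option available, probability 1; weight (1/5)·1 = 1/5 each.
If it is in chest 5 (prior 1/5): the guide opened chest 5, so this case is ruled out; weight (1/5)·0 = 0.
The weights sum to 4/5.
So P(the ruby in chest 3 | the guide opened chest 5) = (1/5) / (4/5) = 1/4.

1/4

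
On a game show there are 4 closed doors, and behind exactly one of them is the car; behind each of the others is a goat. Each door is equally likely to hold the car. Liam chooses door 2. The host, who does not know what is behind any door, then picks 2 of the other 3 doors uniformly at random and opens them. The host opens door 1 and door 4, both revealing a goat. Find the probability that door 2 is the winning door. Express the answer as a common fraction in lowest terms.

1/2

Because the host chose which doors to open without knowing where the car is, the choice is independent of the prize location. Learning that none of the 2 opened doors holds the car simply rules out those 2 locations and leaves the remaining 2 doors still equally likely by symmetry.
So P(the car behind door 2) = 1/2.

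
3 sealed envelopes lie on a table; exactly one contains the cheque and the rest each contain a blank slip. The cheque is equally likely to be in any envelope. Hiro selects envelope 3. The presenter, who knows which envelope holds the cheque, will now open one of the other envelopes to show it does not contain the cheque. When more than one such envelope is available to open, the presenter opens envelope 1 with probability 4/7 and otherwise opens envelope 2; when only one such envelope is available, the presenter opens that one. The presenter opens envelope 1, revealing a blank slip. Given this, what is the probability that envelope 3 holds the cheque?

4/11

Apply Bayes' rule, conditioning on where the cheque actually is.
If it is in envelope 1 (prior 1/3): the presenter opened envelope 1, so this case is ruled out; weight (1/3)·0 = 0.
If it is in envelope 2 (prior 1/3): only envelope 1 is available, probability 1; weight (1/3)·1 = 1/3.
If it is in envelope 3 (prior 1/3): envelope 1 is available, opened with probability 4/7; weight (1/3)·(4/7) = 4/21.
The weights sum to 11/21.
So P(the cheque in envelope 3 | the presenter opened envelope 1) = (4/21) / (11/21) = 4/11.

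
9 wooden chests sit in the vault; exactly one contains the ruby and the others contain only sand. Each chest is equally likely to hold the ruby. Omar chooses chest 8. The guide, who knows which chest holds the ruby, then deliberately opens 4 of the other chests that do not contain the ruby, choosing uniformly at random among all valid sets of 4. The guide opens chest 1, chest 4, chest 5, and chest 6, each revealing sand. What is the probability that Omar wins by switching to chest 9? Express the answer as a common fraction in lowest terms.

2/9

Condition on the true location of the ruby.
If it is in any of chests 1, 4, 5, and 6 (prior 1/9 each): that chest was opened and seen not to hold the prize — ruled out; weight (1/9)·0 = 0 each.
If it is in any of chests 2, 3, 7, and 9 (prior 1/9 each): the guide has 35 equally likely choices, so probability 1/35; weight (1/9)·(1/35) = 1/315 each.
If it is in chest 8 (prior 1/9): the guide has 70 equally likely choices, so probability 1/70; weight (1/9)·(1/70) = 1/630.
The weights sum to 1/70.
So P(the ruby in chest 9 | the guide opened chest 1, chest 4, chest 5, and chest 6) = (1/315) / (1/70) = 2/9.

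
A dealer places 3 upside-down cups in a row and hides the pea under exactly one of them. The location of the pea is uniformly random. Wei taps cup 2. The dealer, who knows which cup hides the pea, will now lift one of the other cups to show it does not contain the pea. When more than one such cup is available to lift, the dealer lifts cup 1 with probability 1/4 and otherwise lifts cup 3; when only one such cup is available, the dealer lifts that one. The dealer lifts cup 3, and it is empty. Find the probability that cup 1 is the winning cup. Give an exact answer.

4/7

Condition on the true location of the pea.
If it is under cup 1 (prior 1/3): only cup 3 is available, probability 1; weight (1/3)·1 = 1/3.
If it is under cup 2 (prior 1/3): cup 1 is available but not opened, probability 3/4; weight (1/3)·(3/4) = 1/4.
If it is under cup 3 (prior 1/3): the dealer opened cup 3, so this case is ruled out; weight (1/3)·0 = 0.
The weights sum to 7/12.
So P(the pea under cup 1 | the dealer opened cup 3) = (1/3) / (7/12) = 4/7.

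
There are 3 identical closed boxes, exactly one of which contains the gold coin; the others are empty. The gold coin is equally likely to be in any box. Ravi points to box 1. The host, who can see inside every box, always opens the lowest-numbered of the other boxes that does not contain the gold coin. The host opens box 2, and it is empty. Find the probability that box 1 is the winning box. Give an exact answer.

1/2

Apply Bayes' rule, conditioning on where the gold coin actually is.
If it is in either of boxes 1 and 3 (prior 1/3 each): box 2 is the lowest-numbered option available, probability 1; weight (1/3)·1 = 1/3 each.
If it is in box 2 (prior 1/3): the host opened box 2, so this case is ruled out; weight (1/3)·0 = 0.
The weights sum to 2/3.
So P(the gold coin in box 1 | the host opened box 2) = (1/3) / (2/3) = 1/2.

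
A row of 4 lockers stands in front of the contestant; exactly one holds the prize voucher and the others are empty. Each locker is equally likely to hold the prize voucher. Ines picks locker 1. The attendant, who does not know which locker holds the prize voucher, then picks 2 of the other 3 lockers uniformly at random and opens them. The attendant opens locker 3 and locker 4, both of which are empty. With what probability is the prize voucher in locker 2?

1/2

Consider each possible location of the prize voucher in turn.
If it is in either of lockers 1 and 2 (prior 1/4 each): the attendant picks exactly this set with probability 1/3 regardless, and none is the prize; weight (1/4)·(1/3) = 1/12 each.
If it is in either of lockers 3 and 4 (prior 1/4 each): that locker was opened and seen not to hold the prize — ruled out; weight (1/4)·0 = 0 each.
The weights sum to 1/6.
So P(the prize voucher in locker 2 | the attendant opened locker 3 and locker 4) = (1/12) / (1/6) = 1/2.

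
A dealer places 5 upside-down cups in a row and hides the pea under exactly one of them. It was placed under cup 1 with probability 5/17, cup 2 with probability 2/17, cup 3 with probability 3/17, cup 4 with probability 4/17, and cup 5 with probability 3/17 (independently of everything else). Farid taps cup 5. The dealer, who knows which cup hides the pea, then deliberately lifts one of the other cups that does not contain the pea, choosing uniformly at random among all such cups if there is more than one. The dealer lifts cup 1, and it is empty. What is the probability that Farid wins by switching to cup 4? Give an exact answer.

Consider each possible location of the pea in turn.
If it is under cup 1 (prior 5/17): the dealer opened cup 1, so this case is ruled out; weight (5/17)·0 = 0.
If it is under cup 2 (prior 2/17): the dealer has 3 equally likely choices, so probability 1/3; weight (2/17)·(1/3) = 2/51.
If it is under cup 3 (prior 3/17): the dealer has 3 equally likely choices, so probability 1/3; weight (3/17)·(1/3) = 1/17.
If it is under cup 4 (prior 4/17): the dealer has 3 equally likely choices, so probability 1/3; weight (4/17)·(1/3) = 4/51.
If it is under cup 5 (prior 3/17): the dealer has 4 equally likely choices, so probability 1/4; weight (3/17)·(1/4) = 3/68.
The weights sum to 15/68.
So P(the pea under cup 4 | the dealer opened cup 1) = (4/51) / (15/68) = 16/45.

16/45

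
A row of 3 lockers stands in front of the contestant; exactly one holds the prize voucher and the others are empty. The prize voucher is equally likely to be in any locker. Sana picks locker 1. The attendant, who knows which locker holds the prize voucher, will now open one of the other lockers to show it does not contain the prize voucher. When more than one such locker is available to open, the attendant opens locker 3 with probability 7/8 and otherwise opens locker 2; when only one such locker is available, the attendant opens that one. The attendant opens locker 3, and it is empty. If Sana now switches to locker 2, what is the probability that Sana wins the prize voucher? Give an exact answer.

Apply Bayes' rule, conditioning on where the prize voucher actually is.
If it is in locker 1 (prior 1/3): locker 3 is available, opened with probability 7/8; weight (1/3)·(7/8) = 7/24.
If it is in locker 2 (prior 1/3): only locker 3 is available, probability 1; weight (1/3)·1 = 1/3.
If it is in locker 3 (prior 1/3): the attendant opened locker 3, so this case is ruled out; weight (1/3)·0 = 0.
The weights sum to 5/8.
So P(the prize voucher in locker 2 | the attendant opened locker 3) = (1/3) / (5/8) = 8/15.

8/15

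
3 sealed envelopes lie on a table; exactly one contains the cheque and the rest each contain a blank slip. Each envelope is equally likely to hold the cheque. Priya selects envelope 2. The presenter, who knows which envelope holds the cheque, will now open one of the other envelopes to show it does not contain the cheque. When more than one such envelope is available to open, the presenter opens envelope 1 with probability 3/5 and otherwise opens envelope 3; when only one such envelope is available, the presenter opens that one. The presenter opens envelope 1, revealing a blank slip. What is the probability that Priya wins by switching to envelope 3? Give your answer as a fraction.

5/8

Apply Bayes' rule, conditioning on where the cheque actually is.
If it is in envelope 1 (prior 1/3): the presenter opened envelope 1, so this case is ruled out; weight (1/3)·0 = 0.
If it is in envelope 2 (prior 1/3): envelope 1 is available, opened with probability 3/5; weight (1/3)·(3/5) = 1/5.
If it is in envelope 3 (prior 1/3): only envelope 1 is available, probability 1; weight (1/3)·1 = 1/3.
The weights sum to 8/15.
So P(the cheque in envelope 3 | the presenter opened envelope 1) = (1/3) / (8/15) = 5/8.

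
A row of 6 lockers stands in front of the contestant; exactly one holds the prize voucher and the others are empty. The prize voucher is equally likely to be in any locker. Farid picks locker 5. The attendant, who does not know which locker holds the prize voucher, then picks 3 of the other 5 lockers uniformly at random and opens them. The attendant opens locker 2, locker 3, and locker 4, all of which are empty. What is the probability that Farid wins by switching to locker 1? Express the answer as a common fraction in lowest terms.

1/3

Condition on the true location of the prize voucher.
If it is in any of lockers 1, 5, and 6 (prior 1/6 each): the attendant picks exactly this set with probability 1/10 regardless, and none is the prize; weight (1/6)·(1/10) = 1/60 each.
If it is in any of lockers 2, 3, and 4 (prior 1/6 each): that locker was opened and seen not to hold the prize — ruled out; weight (1/6)·0 = 0 each.
The weights sum to 1/20.
So P(the prize voucher in locker 1 | the attendant opened locker 2, locker 3, and locker 4) = (1/60) / (1/20) = 1/3.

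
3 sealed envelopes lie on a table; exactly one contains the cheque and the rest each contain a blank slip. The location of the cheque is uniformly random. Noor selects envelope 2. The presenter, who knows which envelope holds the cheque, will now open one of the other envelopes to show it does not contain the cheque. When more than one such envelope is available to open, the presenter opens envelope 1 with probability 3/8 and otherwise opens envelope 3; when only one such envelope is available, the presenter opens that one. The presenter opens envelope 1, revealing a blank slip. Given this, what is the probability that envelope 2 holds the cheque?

3/11

Apply Bayes' rule, conditioning on where the cheque actually is.
If it is in envelope 1 (prior 1/3): the presenter opened envelope 1, so this case is ruled out; weight (1/3)·0 = 0.
If it is in envelope 2 (prior 1/3): envelope 1 is available, opened with probability 3/8; weight (1/3)·(3/8) = 1/8.
If it is in envelope 3 (prior 1/3): only envelope 1 is available, probability 1; weight (1/3)·1 = 1/3.
The weights sum to 11/24.
So P(the cheque in envelope 2 | the presenter opened envelope 1) = (1/8) / (11/24) = 3/11.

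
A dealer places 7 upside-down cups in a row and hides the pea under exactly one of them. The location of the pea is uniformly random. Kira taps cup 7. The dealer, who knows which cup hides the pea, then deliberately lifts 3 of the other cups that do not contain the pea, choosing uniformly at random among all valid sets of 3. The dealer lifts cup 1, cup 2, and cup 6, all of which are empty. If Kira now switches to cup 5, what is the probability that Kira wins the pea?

Condition on the true location of the pea.
If it is under any of cups 1, 2, and 6 (prior 1/7 each): that cup was opened and seen not to hold the prize — ruled out; weight (1/7)·0 = 0 each.
If it is under any of cups 3, 4, and 5 (prior 1/7 each): the dealer has 10 equally likely choices, so probability 1/10; weight (1/7)·(1/10) = 1/70 each.
If it is under cup 7 (prior 1/7): the dealer has 20 equally likely choices, so probability 1/20; weight (1/7)·(1/20) = 1/140.
The weights sum to 1/20.
So P(the pea under cup 5 | the dealer opened cup 1, cup 2, and cup 6) = (1/70) / (1/20) = 2/7.

2/7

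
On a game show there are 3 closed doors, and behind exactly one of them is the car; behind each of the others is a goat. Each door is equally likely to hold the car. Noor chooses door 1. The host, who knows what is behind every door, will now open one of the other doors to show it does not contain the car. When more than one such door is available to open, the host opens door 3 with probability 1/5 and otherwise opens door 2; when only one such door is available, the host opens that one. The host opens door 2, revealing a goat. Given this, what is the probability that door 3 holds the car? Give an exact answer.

5/9

Consider each possible location of the car in turn.
If it is behind door 1 (prior 1/3): door 3 is available but not opened, probability 4/5; weight (1/3)·(4/5) = 4/15.
If it is behind door 2 (prior 1/3): the host opened door 2, so this case is ruled out; weight (1/3)·0 = 0.
If it is behind door 3 (prior 1/3): only door 2 is available, probability 1; weight (1/3)·1 = 1/3.
The weights sum to 3/5.
So P(the car behind door 3 | the host opened door 2) = (1/3) / (3/5) = 5/9.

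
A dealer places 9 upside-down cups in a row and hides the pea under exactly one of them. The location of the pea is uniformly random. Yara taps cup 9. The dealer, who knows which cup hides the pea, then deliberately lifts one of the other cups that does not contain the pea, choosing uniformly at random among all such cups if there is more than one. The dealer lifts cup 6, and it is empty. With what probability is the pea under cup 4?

8/63

Consider each possible location of the pea in turn.
If it is under any of cups 1, 2, 3, 4, 5, 7, and 8 (prior 1/9 each): the dealer has 7 equally likely choices, so probability 1/7; weight (1/9)·(1/7) = 1/63 each.
If it is under cup 6 (prior 1/9): the dealer opened cup 6, so this case is ruled out; weight (1/9)·0 = 0.
If it is under cup 9 (prior 1/9): the dealer has 8 equally likely choices, so probability 1/8; weight (1/9)·(1/8) = 1/72.
The weights sum to 1/8.
So P(the pea under cup 4 | the dealer opened cup 6) = (1/63) / (1/8) = 8/63.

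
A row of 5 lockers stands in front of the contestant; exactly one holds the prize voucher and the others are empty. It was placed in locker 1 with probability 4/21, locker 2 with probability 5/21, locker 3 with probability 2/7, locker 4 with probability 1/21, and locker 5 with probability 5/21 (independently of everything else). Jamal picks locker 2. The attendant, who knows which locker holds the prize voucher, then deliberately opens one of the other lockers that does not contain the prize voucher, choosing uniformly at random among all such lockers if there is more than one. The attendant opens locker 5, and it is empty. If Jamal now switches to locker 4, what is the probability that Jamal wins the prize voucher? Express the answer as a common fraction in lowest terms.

Apply Bayes' rule, conditioning on where the prize voucher actually is.
If it is in locker 1 (prior 4/21): the attendant has 3 equally likely choices, so probability 1/3; weight (4/21)·(1/3) = 4/63.
If it is in locker 2 (prior 5/21): the attendant has 4 equally likely choices, so probability 1/4; weight (5/21)·(1/4) = 5/84.
If it is in locker 3 (prior 2/7): the attendant has 3 equally likely choices, so probability 1/3; weight (2/7)·(1/3) = 2/21.
If it is in locker 4 (prior 1/21): the attendant has 3 equally likely choices, so probability 1/3; weight (1/21)·(1/3) = 1/63.
If it is in locker 5 (prior 5/21): the attendant opened locker 5, so this case is ruled out; weight (5/21)·0 = 0.
The weights sum to 59/252.
So P(the prize voucher in locker 4 | the attendant opened locker 5) = (1/63) / (59/252) = 4/59.

4/59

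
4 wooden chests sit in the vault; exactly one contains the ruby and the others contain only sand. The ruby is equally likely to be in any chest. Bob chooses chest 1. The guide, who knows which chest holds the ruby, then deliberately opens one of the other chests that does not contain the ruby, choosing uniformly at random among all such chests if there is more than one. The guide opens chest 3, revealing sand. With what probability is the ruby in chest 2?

Apply Bayes' rule, conditioning on where the ruby actually is.
If it is in chest 1 (prior 1/4): the guide has 3 equally likely choices, so probability 1/3; weight (1/4)·(1/3) = 1/12.
If it is in either of chests 2 and 4 (prior 1/4 each): the guide has 2 equally likely choices, so probability 1/2; weight (1/4)·(1/2) = 1/8 each.
If it is in chest 3 (prior 1/4): the guide opened chest 3, so this case is ruled out; weight (1/4)·0 = 0.
The weights sum to 1/3.
So P(the ruby in chest 2 | the guide opened chest 3) = (1/8) / (1/3) = 3/8.

3/8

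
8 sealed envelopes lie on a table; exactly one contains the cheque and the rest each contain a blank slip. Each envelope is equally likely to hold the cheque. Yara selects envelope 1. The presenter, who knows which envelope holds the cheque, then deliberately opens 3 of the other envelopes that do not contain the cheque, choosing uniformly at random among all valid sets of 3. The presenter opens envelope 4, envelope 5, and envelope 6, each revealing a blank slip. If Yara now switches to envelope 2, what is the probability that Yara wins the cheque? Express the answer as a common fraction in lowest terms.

7/32

Consider each possible location of the cheque in turn.
If it is in envelope 1 (prior 1/8): the presenter has 35 equally likely choices, so probability 1/35; weight (1/8)·(1/35) = 1/280.
If it is in any of envelopes 2, 3, 7, and 8 (prior 1/8 each): the presenter has 20 equally likely choices, so probability 1/20; weight (1/8)·(1/20) = 1/160 each.
If it is in any of envelopes 4, 5, and 6 (prior 1/8 each): that envelope was opened and seen not to hold the prize — ruled out; weight (1/8)·0 = 0 each.
The weights sum to 1/35.
So P(the cheque in envelope 2 | the presenter opened envelope 4, envelope 5, and envelope 6) = (1/160) / (1/35) = 7/32.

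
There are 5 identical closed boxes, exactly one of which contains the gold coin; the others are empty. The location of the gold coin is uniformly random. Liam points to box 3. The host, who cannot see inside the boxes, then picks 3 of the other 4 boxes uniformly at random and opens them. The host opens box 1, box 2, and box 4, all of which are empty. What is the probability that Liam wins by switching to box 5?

Condition on the true location of the gold coin.
If it is in any of boxes 1, 2, and 4 (prior 1/5 each): that box was opened and seen not to hold the prize — ruled out; weight (1/5)·0 = 0 each.
If it is in either of boxes 3 and 5 (prior 1/5 each): the host picks exactly this set with probability 1/4 regardless, and none is the prize; weight (1/5)·(1/4) = 1/20 each.
The weights sum to 1/10.
So P(the gold coin in box 5 | the host opened box 1, box 2, and box 4) = (1/20) / (1/10) = 1/2.

1/2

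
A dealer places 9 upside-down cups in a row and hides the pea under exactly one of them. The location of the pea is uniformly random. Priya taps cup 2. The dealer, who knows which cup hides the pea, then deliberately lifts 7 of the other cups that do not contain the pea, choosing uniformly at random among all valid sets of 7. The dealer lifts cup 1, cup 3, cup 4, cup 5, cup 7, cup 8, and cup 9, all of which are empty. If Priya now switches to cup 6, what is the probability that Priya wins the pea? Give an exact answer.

Condition on the true location of the pea.
If it is under any of cups 1, 3, 4, 5, 7, 8, and 9 (prior 1/9 each): that cup was opened and seen not to hold the prize — ruled out; weight (1/9)·0 = 0 each.
If it is under cup 2 (prior 1/9): the dealer has 8 equally likely choices, so probability 1/8; weight (1/9)·(1/8) = 1/72.
If it is under cup 6 (prior 1/9): the dealer has no choice, probability 1; weight (1/9)·1 = 1/9.
The weights sum to 1/8.
So P(the pea under cup 6 | the dealer opened cup 1, cup 3, cup 4, cup 5, cup 7, cup 8, and cup 9) = (1/9) / (1/8) = 8/9.

8/9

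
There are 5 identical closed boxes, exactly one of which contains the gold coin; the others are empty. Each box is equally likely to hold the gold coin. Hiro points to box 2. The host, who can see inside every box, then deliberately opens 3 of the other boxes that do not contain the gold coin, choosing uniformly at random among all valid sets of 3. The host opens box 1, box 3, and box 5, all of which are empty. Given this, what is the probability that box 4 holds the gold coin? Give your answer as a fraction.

4/5

Apply Bayes' rule, conditioning on where the gold coin actually is.
If it is in any of boxes 1, 3, and 5 (prior 1/5 each): that box was opened and seen not to hold the prize — ruled out; weight (1/5)·0 = 0 each.
If it is in box 2 (prior 1/5): the host has 4 equally likely choices, so probability 1/4; weight (1/5)·(1/4) = 1/20.
If it is in box 4 (prior 1/5): the host has no choice, probability 1; weight (1/5)·1 = 1/5.
The weights sum to 1/4.
So P(the gold coin in box 4 | the host opened box 1, box 3, and box 5) = (1/5) / (1/4) = 4/5.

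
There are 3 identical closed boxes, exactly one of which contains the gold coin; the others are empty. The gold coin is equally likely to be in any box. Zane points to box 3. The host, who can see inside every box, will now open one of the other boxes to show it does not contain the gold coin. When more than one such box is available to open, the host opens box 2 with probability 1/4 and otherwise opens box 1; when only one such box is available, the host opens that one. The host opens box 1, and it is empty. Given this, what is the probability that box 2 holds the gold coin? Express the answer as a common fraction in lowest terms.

Consider each possible location of the gold coin in turn.
If it is in box 1 (prior 1/3): the host opened box 1, so this case is ruled out; weight (1/3)·0 = 0.
If it is in box 2 (prior 1/3): only box 1 is available, probability 1; weight (1/3)·1 = 1/3.
If it is in box 3 (prior 1/3): box 2 is available but not opened, probability 3/4; weight (1/3)·(3/4) = 1/4.
The weights sum to 7/12.
So P(the gold coin in box 2 | the host opened box 1) = (1/3) / (7/12) = 4/7.

4/7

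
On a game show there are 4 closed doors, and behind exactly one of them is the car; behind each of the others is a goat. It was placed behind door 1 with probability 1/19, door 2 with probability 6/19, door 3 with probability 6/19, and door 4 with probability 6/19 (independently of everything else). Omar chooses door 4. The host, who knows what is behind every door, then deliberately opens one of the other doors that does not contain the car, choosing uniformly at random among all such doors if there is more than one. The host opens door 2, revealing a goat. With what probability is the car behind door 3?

6/11

Condition on the true location of the car.
If it is behind door 1 (prior 1/19): the host has 2 equally likely choices, so probability 1/2; weight (1/19)·(1/2) = 1/38.
If it is behind door 2 (prior 6/19): the host opened door 2, so this case is ruled out; weight (6/19)·0 = 0.
If it is behind door 3 (prior 6/19): the host has 2 equally likely choices, so probability 1/2; weight (6/19)·(1/2) = 3/19.
If it is behind door 4 (prior 6/19): the host has 3 equally likely choices, so probability 1/3; weight (6/19)·(1/3) = 2/19.
The weights sum to 11/38.
So P(the car behind door 3 | the host opened door 2) = (3/19) / (11/38) = 6/11.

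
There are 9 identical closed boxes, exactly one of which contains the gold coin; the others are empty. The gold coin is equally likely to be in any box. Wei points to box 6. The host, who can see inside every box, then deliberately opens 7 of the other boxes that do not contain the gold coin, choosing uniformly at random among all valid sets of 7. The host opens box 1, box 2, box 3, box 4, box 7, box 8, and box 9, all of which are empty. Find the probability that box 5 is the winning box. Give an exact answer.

Condition on the true location of the gold coin.
If it is in any of boxes 1, 2, 3, 4, 7, 8, and 9 (prior 1/9 each): that box was opened and seen not to hold the prize — ruled out; weight (1/9)·0 = 0 each.
If it is in box 5 (prior 1/9): the host has no choice, probability 1; weight (1/9)·1 = 1/9.
If it is in box 6 (prior 1/9): the host has 8 equally likely choices, so probability 1/8; weight (1/9)·(1/8) = 1/72.
The weights sum to 1/8.
So P(the gold coin in box 5 | the host opened box 1, box 2, box 3, box 4, box 7, box 8, and box 9) = (1/9) / (1/8) = 8/9.

8/9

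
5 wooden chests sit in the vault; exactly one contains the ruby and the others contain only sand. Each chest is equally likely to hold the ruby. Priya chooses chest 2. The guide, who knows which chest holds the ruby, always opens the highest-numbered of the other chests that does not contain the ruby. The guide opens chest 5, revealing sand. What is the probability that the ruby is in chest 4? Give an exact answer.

1/4

Condition on the true location of the ruby.
If it is in any of chests 1, 2, 3, and 4 (prior 1/5 each): chest 5 is the highest-numbered option available, probability 1; weight (1/5)·1 = 1/5 each.
If it is in chest 5 (prior 1/5): the guide opened chest 5, so this case is ruled out; weight (1/5)·0 = 0.
The weights sum to 4/5.
So P(the ruby in chest 4 | the guide opened chest 5) = (1/5) / (4/5) = 1/4.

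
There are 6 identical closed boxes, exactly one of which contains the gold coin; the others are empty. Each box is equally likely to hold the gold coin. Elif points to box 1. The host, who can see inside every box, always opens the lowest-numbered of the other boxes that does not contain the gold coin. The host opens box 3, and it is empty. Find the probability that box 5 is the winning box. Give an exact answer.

Condition on the true location of the gold coin.
If it is in any of boxes 1, 4, 5, and 6 (prior 1/6 each): the host would have opened box 2 instead, probability 0; weight (1/6)·0 = 0 each.
If it is in box 2 (prior 1/6): box 3 is the lowest-numbered option available, probability 1; weight (1/6)·1 = 1/6.
If it is in box 3 (prior 1/6): the host opened box 3, so this case is ruled out; weight (1/6)·0 = 0.
The weights sum to 1/6.
So P(the gold coin in box 5 | the host opened box 3) = 0 / (1/6) = 0.

0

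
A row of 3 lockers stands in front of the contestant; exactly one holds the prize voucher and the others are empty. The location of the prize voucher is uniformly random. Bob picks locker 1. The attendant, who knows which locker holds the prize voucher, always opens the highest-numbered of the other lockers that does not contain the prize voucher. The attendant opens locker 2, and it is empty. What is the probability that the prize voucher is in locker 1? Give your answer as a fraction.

Consider each possible location of the prize voucher in turn.
If it is in locker 1 (prior 1/3): the attendant would have opened locker 3 instead, probability 0; weight (1/3)·0 = 0.
If it is in locker 2 (prior 1/3): the attendant opened locker 2, so this case is ruled out; weight (1/3)·0 = 0.
If it is in locker 3 (prior 1/3): locker 2 is the highest-numbered option available, probability 1; weight (1/3)·1 = 1/3.
The weights sum to 1/3.
So P(the prize voucher in locker 1 | the attendant opened locker 2) = 0 / (1/3) = 0.

0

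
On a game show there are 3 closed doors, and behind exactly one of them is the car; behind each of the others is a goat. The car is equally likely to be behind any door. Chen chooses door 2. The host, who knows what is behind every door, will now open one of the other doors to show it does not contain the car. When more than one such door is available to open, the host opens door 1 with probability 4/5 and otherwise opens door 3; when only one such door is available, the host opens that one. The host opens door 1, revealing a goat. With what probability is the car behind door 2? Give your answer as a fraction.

Condition on the true location of the car.
If it is behind door 1 (prior 1/3): the host opened door 1, so this case is ruled out; weight (1/3)·0 = 0.
If it is behind door 2 (prior 1/3): door 1 is available, opened with probability 4/5; weight (1/3)·(4/5) = 4/15.
If it is behind door 3 (prior 1/3): only door 1 is available, probability 1; weight (1/3)·1 = 1/3.
The weights sum to 3/5.
So P(the car behind door 2 | the host opened door 1) = (4/15) / (3/5) = 4/9.

4/9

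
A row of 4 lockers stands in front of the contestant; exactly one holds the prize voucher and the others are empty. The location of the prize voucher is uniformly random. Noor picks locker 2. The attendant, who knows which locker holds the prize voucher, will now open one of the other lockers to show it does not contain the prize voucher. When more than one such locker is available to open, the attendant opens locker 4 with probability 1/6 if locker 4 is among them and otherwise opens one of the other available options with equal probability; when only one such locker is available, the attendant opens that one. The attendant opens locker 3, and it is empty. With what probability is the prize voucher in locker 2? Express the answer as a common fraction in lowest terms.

Consider each possible location of the prize voucher in turn.
If it is in locker 1 (prior 1/4): locker 4 is available but not opened, probability 5/6; weight (1/4)·(5/6) = 5/24.
If it is in locker 2 (prior 1/4): locker 4 is available but not opened; locker 3 gets probability (1 − 1/6)/2 = 5/12; weight (1/4)·(5/12) = 5/48.
If it is in locker 3 (prior 1/4): the attendant opened locker 3, so this case is ruled out; weight (1/4)·0 = 0.
If it is in locker 4 (prior 1/4): locker 4 holds the prize so is unavailable; the attendant chooses uniformly among the 2 others, probability 1/2; weight (1/4)·(1/2) = 1/8.
The weights sum to 7/16.
So P(the prize voucher in locker 2 | the attendant opened locker 3) = (5/48) / (7/16) = 5/21.

5/21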